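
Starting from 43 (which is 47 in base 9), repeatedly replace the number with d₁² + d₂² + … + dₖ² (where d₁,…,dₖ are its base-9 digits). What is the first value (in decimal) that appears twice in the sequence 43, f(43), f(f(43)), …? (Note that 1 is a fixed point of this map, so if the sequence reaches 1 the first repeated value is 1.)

65

43 = (4,7)_9 → 65
65 = (7,2)_9 → 53
53 = (5,8)_9 → 89
89 = (1,0,8)_9 → 65  — 65 already appeared earlier.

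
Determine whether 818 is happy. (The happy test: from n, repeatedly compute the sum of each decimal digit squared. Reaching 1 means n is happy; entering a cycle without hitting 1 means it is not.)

818 → 8² + 1² + 8² = 64 + 1 + 64 = 129
129 → 1² + 2² + 9² = 1 + 4 + 81 = 86
86 → 8² + 6² = 64 + 36 = 100
100 → 1² + 0² + 0² = 1 + 0 + 0 = 1  — reached 1.

happy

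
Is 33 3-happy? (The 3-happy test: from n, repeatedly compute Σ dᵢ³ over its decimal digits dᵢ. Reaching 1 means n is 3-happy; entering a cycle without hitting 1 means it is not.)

33 → 3³ + 3³ = 27 + 27 = 54
54 → 5³ + 4³ = 125 + 64 = 189
189 → 1³ + 8³ + 9³ = 1 + 512 + 729 = 1242
1242 → 1³ + 2³ + 4³ + 2³ = 1 + 8 + 64 + 8 = 81
81 → 8³ + 1³ = 512 + 1 = 513
513 → 5³ + 1³ + 3³ = 125 + 1 + 27 = 153
153 → 1³ + 5³ + 3³ = 1 + 125 + 27 = 153  — 153 already seen; the sequence cycles without reaching 1.

not 3-happy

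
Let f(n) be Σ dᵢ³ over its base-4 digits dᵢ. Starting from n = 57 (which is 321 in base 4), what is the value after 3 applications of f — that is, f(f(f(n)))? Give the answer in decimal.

9

57 = (3,2,1)_4 → 3³ + 2³ + 1³ = 36
36 = (2,1,0)_4 → 2³ + 1³ + 0³ = 9
9 = (2,1)_4 → 2³ + 1³ = 9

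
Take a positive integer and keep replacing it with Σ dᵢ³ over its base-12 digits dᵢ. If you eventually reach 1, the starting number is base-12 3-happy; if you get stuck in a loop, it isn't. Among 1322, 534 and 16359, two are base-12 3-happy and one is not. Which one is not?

1322: 1322 → 745 → 134 → 1339 → 1099 → 1029 → 1073 → 593 → 190 → 1028 → 856 → 1520 → 1728 → 1  — reaches 1 (base-12 3-happy)
534: 534 → 755 → 1464 → 1008 → 343 → 415 → 1351 → 1136 → 1855 → 1344 → 793 → 342 → 288 → 8 → 512 → 755  — repeats 755 (not base-12 3-happy)
16359: 16359 → 1224 → 728 → 637 → 190 → 1028 → 856 → 1520 → 1728 → 1  — reaches 1 (base-12 3-happy)

534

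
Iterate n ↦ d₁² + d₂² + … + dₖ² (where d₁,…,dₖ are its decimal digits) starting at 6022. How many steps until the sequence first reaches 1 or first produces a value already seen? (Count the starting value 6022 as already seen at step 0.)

5

6022 → 44
44 → 32
32 → 13
13 → 10
10 → 1  — reached 1.
That took 5 steps.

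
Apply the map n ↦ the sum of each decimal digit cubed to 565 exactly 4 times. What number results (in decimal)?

565 → 5³ + 6³ + 5³ = 125 + 216 + 125 = 466
466 → 4³ + 6³ + 6³ = 64 + 216 + 216 = 496
496 → 4³ + 9³ + 6³ = 64 + 729 + 216 = 1009
1009 → 1³ + 0³ + 0³ + 9³ = 1 + 0 + 0 + 729 = 730

730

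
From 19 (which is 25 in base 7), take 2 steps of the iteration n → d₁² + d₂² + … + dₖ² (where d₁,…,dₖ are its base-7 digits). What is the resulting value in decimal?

17

19 = (2,5)_7 → 2² + 5² = 29
29 = (4,1)_7 → 4² + 1² = 17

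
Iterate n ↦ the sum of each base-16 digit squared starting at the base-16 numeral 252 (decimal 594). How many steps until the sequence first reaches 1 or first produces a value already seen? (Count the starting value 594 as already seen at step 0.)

594 = (2,5,2)_16 → 2² + 5² + 2² = 4 + 25 + 4 = 33
33 = (2,1)_16 → 2² + 1² = 4 + 1 = 5
5 = (5)_16 → 5² = 25
25 = (1,9)_16 → 1² + 9² = 1 + 81 = 82
82 = (5,2)_16 → 5² + 2² = 25 + 4 = 29
29 = (1,13)_16 → 1² + 13² = 1 + 169 = 170
170 = (10,10)_16 → 10² + 10² = 100 + 100 = 200
200 = (12,8)_16 → 12² + 8² = 144 + 64 = 208
208 = (13,0)_16 → 13² + 0² = 169 + 0 = 169
169 = (10,9)_16 → 10² + 9² = 100 + 81 = 181
181 = (11,5)_16 → 11² + 5² = 121 + 25 = 146
146 = (9,2)_16 → 9² + 2² = 81 + 4 = 85
85 = (5,5)_16 → 5² + 5² = 25 + 25 = 50
50 = (3,2)_16 → 3² + 2² = 9 + 4 = 13
13 = (13)_16 → 13² = 169  — 169 repeats.
That took 15 steps.

15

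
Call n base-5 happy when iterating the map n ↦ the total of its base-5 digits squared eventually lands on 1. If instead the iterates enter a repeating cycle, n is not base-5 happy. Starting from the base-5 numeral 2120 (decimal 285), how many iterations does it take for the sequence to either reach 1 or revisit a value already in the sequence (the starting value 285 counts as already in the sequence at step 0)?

285 = (2,1,2,0)_5 → 2² + 1² + 2² + 0² = 9
9 = (1,4)_5 → 1² + 4² = 17
17 = (3,2)_5 → 3² + 2² = 13
13 = (2,3)_5 → 2² + 3² = 13  — 13 repeats.
That took 4 steps.

4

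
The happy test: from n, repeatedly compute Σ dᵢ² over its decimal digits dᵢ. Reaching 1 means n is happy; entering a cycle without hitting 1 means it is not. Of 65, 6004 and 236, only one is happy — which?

236

65: 65 → 61 → 37 → 58 → 89 → 145 → 42 → 20 → 4 → 16 → 37  — repeats 37 (not happy)
6004: 6004 → 52 → 29 → 85 → 89 → 145 → 42 → 20 → 4 → 16 → 37 → 58 → 89  — repeats 89 (not happy)
236: 236 → 49 → 97 → 130 → 10 → 1  — reaches 1 (happy)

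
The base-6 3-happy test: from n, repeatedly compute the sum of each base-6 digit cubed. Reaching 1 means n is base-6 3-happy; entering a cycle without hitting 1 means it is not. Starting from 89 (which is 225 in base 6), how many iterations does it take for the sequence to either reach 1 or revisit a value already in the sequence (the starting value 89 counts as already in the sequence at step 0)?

6

89 = (2,2,5)_6 → 2³ + 2³ + 5³ = 8 + 8 + 125 = 141
141 = (3,5,3)_6 → 3³ + 5³ + 3³ = 27 + 125 + 27 = 179
179 = (4,5,5)_6 → 4³ + 5³ + 5³ = 64 + 125 + 125 = 314
314 = (1,2,4,2)_6 → 1³ + 2³ + 4³ + 2³ = 1 + 8 + 64 + 8 = 81
81 = (2,1,3)_6 → 2³ + 1³ + 3³ = 8 + 1 + 27 = 36
36 = (1,0,0)_6 → 1³ + 0³ + 0³ = 1 + 0 + 0 = 1  — reached 1.
That took 6 steps.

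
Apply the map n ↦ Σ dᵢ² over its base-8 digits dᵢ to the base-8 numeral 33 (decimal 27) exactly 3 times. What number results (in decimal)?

27 = (3,3)_8 → 3² + 3² = 9 + 9 = 18
18 = (2,2)_8 → 2² + 2² = 4 + 4 = 8
8 = (1,0)_8 → 1² + 0² = 1 + 0 = 1

1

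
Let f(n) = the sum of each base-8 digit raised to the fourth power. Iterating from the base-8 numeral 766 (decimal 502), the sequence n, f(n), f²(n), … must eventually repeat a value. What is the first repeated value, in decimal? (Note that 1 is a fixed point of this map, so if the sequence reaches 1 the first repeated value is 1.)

502 = (7,6,6)_8 → 4993
4993 = (1,1,6,0,1)_8 → 1299
1299 = (2,4,2,3)_8 → 369
369 = (5,6,1)_8 → 1922
1922 = (3,6,0,2)_8 → 1393
1393 = (2,5,6,1)_8 → 1938
1938 = (3,6,2,2)_8 → 1409
1409 = (2,6,0,1)_8 → 1313
1313 = (2,4,4,1)_8 → 529
529 = (1,0,2,1)_8 → 18
18 = (2,2)_8 → 32
32 = (4,0)_8 → 256
256 = (4,0,0)_8 → 256  — 256 already appeared earlier.

256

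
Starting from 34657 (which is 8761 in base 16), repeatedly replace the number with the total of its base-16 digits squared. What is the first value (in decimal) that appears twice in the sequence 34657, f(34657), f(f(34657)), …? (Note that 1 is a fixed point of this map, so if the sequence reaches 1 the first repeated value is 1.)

34657 = (8,7,6,1)_16 → 150
150 = (9,6)_16 → 117
117 = (7,5)_16 → 74
74 = (4,10)_16 → 116
116 = (7,4)_16 → 65
65 = (4,1)_16 → 17
17 = (1,1)_16 → 2
2 = (2)_16 → 4
4 = (4)_16 → 16
16 = (1,0)_16 → 1  — reached the fixed point 1.
1 → 1, so 1 is the first repeated value.

1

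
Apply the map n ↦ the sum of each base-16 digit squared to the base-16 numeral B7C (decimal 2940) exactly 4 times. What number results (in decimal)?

2940 = (11,7,12)_16 → 11² + 7² + 12² = 314
314 = (1,3,10)_16 → 1² + 3² + 10² = 110
110 = (6,14)_16 → 6² + 14² = 232
232 = (14,8)_16 → 14² + 8² = 260

260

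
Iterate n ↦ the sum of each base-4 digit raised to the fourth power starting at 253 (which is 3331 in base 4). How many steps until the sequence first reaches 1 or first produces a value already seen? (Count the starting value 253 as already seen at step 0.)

5

253 = (3,3,3,1)_4 → 3⁴ + 3⁴ + 3⁴ + 1⁴ = 81 + 81 + 81 + 1 = 244
244 = (3,3,1,0)_4 → 3⁴ + 3⁴ + 1⁴ + 0⁴ = 81 + 81 + 1 + 0 = 163
163 = (2,2,0,3)_4 → 2⁴ + 2⁴ + 0⁴ + 3⁴ = 16 + 16 + 0 + 81 = 113
113 = (1,3,0,1)_4 → 1⁴ + 3⁴ + 0⁴ + 1⁴ = 1 + 81 + 0 + 1 = 83
83 = (1,1,0,3)_4 → 1⁴ + 1⁴ + 0⁴ + 3⁴ = 1 + 1 + 0 + 81 = 83  — 83 repeats.
That took 5 steps.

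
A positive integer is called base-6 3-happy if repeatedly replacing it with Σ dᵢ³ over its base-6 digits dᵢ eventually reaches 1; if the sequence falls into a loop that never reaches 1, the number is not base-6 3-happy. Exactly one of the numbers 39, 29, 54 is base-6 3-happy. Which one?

39: 39 → 28 → 128 → 62 → 73 → 9 → 28  — repeats 28 (not base-6 3-happy)
29: 29 → 189 → 153 → 92 → 43 → 3 → 27 → 91 → 36 → 1  — reaches 1 (base-6 3-happy)
54: 54 → 28 → 128 → 62 → 73 → 9 → 28  — repeats 28 (not base-6 3-happy)

29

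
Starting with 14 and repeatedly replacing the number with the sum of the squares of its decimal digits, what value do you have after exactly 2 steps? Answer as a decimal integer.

50

14 → 1² + 4² = 17
17 → 1² + 7² = 50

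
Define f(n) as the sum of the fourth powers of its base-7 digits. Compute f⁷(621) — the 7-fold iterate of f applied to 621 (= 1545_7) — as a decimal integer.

1459

621 = (1,5,4,5)_7 → 1⁴ + 5⁴ + 4⁴ + 5⁴ = 1507
1507 = (4,2,5,2)_7 → 4⁴ + 2⁴ + 5⁴ + 2⁴ = 913
913 = (2,4,4,3)_7 → 2⁴ + 4⁴ + 4⁴ + 3⁴ = 609
609 = (1,5,3,0)_7 → 1⁴ + 5⁴ + 3⁴ + 0⁴ = 707
707 = (2,0,3,0)_7 → 2⁴ + 0⁴ + 3⁴ + 0⁴ = 97
97 = (1,6,6)_7 → 1⁴ + 6⁴ + 6⁴ = 2593
2593 = (1,0,3,6,3)_7 → 1⁴ + 0⁴ + 3⁴ + 6⁴ + 3⁴ = 1459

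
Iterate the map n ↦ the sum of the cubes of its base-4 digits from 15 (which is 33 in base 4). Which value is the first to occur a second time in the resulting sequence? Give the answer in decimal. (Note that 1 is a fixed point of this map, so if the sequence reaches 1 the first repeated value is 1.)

9

15 = (3,3)_4 → 3³ + 3³ = 54
54 = (3,1,2)_4 → 3³ + 1³ + 2³ = 36
36 = (2,1,0)_4 → 2³ + 1³ + 0³ = 9
9 = (2,1)_4 → 2³ + 1³ = 9  — 9 already appeared earlier.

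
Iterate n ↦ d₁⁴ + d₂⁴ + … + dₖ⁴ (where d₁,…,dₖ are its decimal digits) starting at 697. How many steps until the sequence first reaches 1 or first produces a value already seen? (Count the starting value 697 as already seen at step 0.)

14

697 → 6⁴ + 9⁴ + 7⁴ = 1296 + 6561 + 2401 = 10258
10258 → 1⁴ + 0⁴ + 2⁴ + 5⁴ + 8⁴ = 1 + 0 + 16 + 625 + 4096 = 4738
4738 → 4⁴ + 7⁴ + 3⁴ + 8⁴ = 256 + 2401 + 81 + 4096 = 6834
6834 → 6⁴ + 8⁴ + 3⁴ + 4⁴ = 1296 + 4096 + 81 + 256 = 5729
5729 → 5⁴ + 7⁴ + 2⁴ + 9⁴ = 625 + 2401 + 16 + 6561 = 9603
9603 → 9⁴ + 6⁴ + 0⁴ + 3⁴ = 6561 + 1296 + 0 + 81 = 7938
7938 → 7⁴ + 9⁴ + 3⁴ + 8⁴ = 2401 + 6561 + 81 + 4096 = 13139
13139 → 1⁴ + 3⁴ + 1⁴ + 3⁴ + 9⁴ = 1 + 81 + 1 + 81 + 6561 = 6725
6725 → 6⁴ + 7⁴ + 2⁴ + 5⁴ = 1296 + 2401 + 16 + 625 = 4338
4338 → 4⁴ + 3⁴ + 3⁴ + 8⁴ = 256 + 81 + 81 + 4096 = 4514
4514 → 4⁴ + 5⁴ + 1⁴ + 4⁴ = 256 + 625 + 1 + 256 = 1138
1138 → 1⁴ + 1⁴ + 3⁴ + 8⁴ = 1 + 1 + 81 + 4096 = 4179
4179 → 4⁴ + 1⁴ + 7⁴ + 9⁴ = 256 + 1 + 2401 + 6561 = 9219
9219 → 9⁴ + 2⁴ + 1⁴ + 9⁴ = 6561 + 16 + 1 + 6561 = 13139  — 13139 repeats.
That took 14 steps.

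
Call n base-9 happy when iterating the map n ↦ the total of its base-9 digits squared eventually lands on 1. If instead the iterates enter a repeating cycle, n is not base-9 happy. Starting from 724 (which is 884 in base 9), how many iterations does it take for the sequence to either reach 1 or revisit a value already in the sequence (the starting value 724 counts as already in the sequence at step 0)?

3

724 = (8,8,4)_9 → 8² + 8² + 4² = 64 + 64 + 16 = 144
144 = (1,7,0)_9 → 1² + 7² + 0² = 1 + 49 + 0 = 50
50 = (5,5)_9 → 5² + 5² = 25 + 25 = 50  — 50 repeats.
That took 3 steps.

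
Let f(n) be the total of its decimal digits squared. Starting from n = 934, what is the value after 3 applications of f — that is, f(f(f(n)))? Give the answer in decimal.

934 → 9² + 3² + 4² = 106
106 → 1² + 0² + 6² = 37
37 → 3² + 7² = 58

58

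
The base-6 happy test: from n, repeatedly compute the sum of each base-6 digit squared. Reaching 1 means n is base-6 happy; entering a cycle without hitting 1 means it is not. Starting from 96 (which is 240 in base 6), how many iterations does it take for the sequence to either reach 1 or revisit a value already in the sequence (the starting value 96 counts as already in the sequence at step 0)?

9

96 = (2,4,0)_6 → 2² + 4² + 0² = 4 + 16 + 0 = 20
20 = (3,2)_6 → 3² + 2² = 9 + 4 = 13
13 = (2,1)_6 → 2² + 1² = 4 + 1 = 5
5 = (5)_6 → 5² = 25
25 = (4,1)_6 → 4² + 1² = 16 + 1 = 17
17 = (2,5)_6 → 2² + 5² = 4 + 25 = 29
29 = (4,5)_6 → 4² + 5² = 16 + 25 = 41
41 = (1,0,5)_6 → 1² + 0² + 5² = 1 + 0 + 25 = 26
26 = (4,2)_6 → 4² + 2² = 16 + 4 = 20  — 20 repeats.
That took 9 steps.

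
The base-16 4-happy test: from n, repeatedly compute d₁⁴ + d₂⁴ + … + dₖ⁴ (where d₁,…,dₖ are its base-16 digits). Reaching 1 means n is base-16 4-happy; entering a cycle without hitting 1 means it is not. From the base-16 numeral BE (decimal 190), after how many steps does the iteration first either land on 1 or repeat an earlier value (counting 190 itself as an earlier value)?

190 = (11,14)_16 → 11⁴ + 14⁴ = 14641 + 38416 = 53057
53057 = (12,15,4,1)_16 → 12⁴ + 15⁴ + 4⁴ + 1⁴ = 20736 + 50625 + 256 + 1 = 71618
71618 = (1,1,7,12,2)_16 → 1⁴ + 1⁴ + 7⁴ + 12⁴ + 2⁴ = 1 + 1 + 2401 + 20736 + 16 = 23155
23155 = (5,10,7,3)_16 → 5⁴ + 10⁴ + 7⁴ + 3⁴ = 625 + 10000 + 2401 + 81 = 13107
13107 = (3,3,3,3)_16 → 3⁴ + 3⁴ + 3⁴ + 3⁴ = 81 + 81 + 81 + 81 = 324
324 = (1,4,4)_16 → 1⁴ + 4⁴ + 4⁴ = 1 + 256 + 256 = 513
513 = (2,0,1)_16 → 2⁴ + 0⁴ + 1⁴ = 16 + 0 + 1 = 17
17 = (1,1)_16 → 1⁴ + 1⁴ = 1 + 1 = 2
2 = (2)_16 → 2⁴ = 16
16 = (1,0)_16 → 1⁴ + 0⁴ = 1 + 0 = 1  — reached 1.
That took 10 steps.

10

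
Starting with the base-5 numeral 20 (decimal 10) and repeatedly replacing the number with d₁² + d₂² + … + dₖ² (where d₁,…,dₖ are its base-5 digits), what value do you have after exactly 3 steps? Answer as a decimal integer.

10

10 = (2,0)_5 → 2² + 0² = 4
4 = (4)_5 → 4² = 16
16 = (3,1)_5 → 3² + 1² = 10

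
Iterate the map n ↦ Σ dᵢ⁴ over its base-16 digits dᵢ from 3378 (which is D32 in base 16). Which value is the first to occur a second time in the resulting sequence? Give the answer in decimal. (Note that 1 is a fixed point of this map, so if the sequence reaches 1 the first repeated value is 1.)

1

3378 = (13,3,2)_16 → 13⁴ + 3⁴ + 2⁴ = 28561 + 81 + 16 = 28658
28658 = (6,15,15,2)_16 → 6⁴ + 15⁴ + 15⁴ + 2⁴ = 1296 + 50625 + 50625 + 16 = 102562
102562 = (1,9,0,10,2)_16 → 1⁴ + 9⁴ + 0⁴ + 10⁴ + 2⁴ = 1 + 6561 + 0 + 10000 + 16 = 16578
16578 = (4,0,12,2)_16 → 4⁴ + 0⁴ + 12⁴ + 2⁴ = 256 + 0 + 20736 + 16 = 21008
21008 = (5,2,1,0)_16 → 5⁴ + 2⁴ + 1⁴ + 0⁴ = 625 + 16 + 1 + 0 = 642
642 = (2,8,2)_16 → 2⁴ + 8⁴ + 2⁴ = 16 + 4096 + 16 = 4128
4128 = (1,0,2,0)_16 → 1⁴ + 0⁴ + 2⁴ + 0⁴ = 1 + 0 + 16 + 0 = 17
17 = (1,1)_16 → 1⁴ + 1⁴ = 1 + 1 = 2
2 = (2)_16 → 2⁴ = 16
16 = (1,0)_16 → 1⁴ + 0⁴ = 1 + 0 = 1  — reached the fixed point 1.
1 → 1, so 1 is the first repeated value.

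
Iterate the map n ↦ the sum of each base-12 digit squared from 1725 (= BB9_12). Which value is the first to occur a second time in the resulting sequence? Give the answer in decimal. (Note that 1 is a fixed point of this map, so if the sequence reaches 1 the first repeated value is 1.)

1725 = (11,11,9)_12 → 11² + 11² + 9² = 121 + 121 + 81 = 323
323 = (2,2,11)_12 → 2² + 2² + 11² = 4 + 4 + 121 = 129
129 = (10,9)_12 → 10² + 9² = 100 + 81 = 181
181 = (1,3,1)_12 → 1² + 3² + 1² = 1 + 9 + 1 = 11
11 = (11)_12 → 11² = 121
121 = (10,1)_12 → 10² + 1² = 100 + 1 = 101
101 = (8,5)_12 → 8² + 5² = 64 + 25 = 89
89 = (7,5)_12 → 7² + 5² = 49 + 25 = 74
74 = (6,2)_12 → 6² + 2² = 36 + 4 = 40
40 = (3,4)_12 → 3² + 4² = 9 + 16 = 25
25 = (2,1)_12 → 2² + 1² = 4 + 1 = 5
5 = (5)_12 → 5² = 25  — 25 already appeared earlier.

25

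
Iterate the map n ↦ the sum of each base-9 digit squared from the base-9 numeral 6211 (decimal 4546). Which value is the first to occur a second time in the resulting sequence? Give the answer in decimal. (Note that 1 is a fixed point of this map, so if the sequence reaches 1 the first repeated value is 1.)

4546 = (6,2,1,1)_9 → 6² + 2² + 1² + 1² = 36 + 4 + 1 + 1 = 42
42 = (4,6)_9 → 4² + 6² = 16 + 36 = 52
52 = (5,7)_9 → 5² + 7² = 25 + 49 = 74
74 = (8,2)_9 → 8² + 2² = 64 + 4 = 68
68 = (7,5)_9 → 7² + 5² = 49 + 25 = 74  — 74 already appeared earlier.

74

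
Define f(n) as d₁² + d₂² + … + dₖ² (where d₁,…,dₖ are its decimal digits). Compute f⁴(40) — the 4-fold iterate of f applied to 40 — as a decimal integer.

89

40 → 16
16 → 37
37 → 58
58 → 89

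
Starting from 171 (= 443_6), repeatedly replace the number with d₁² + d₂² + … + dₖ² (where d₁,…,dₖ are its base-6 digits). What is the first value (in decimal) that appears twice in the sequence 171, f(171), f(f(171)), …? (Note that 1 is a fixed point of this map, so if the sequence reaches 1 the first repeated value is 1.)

171 = (4,4,3)_6 → 41
41 = (1,0,5)_6 → 26
26 = (4,2)_6 → 20
20 = (3,2)_6 → 13
13 = (2,1)_6 → 5
5 = (5)_6 → 25
25 = (4,1)_6 → 17
17 = (2,5)_6 → 29
29 = (4,5)_6 → 41  — 41 already appeared earlier.

41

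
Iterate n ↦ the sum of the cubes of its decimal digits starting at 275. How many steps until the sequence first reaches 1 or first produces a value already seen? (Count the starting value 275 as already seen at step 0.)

275 → 2³ + 7³ + 5³ = 476
476 → 4³ + 7³ + 6³ = 623
623 → 6³ + 2³ + 3³ = 251
251 → 2³ + 5³ + 1³ = 134
134 → 1³ + 3³ + 4³ = 92
92 → 9³ + 2³ = 737
737 → 7³ + 3³ + 7³ = 713
713 → 7³ + 1³ + 3³ = 371
371 → 3³ + 7³ + 1³ = 371  — 371 repeats.
That took 9 steps.

9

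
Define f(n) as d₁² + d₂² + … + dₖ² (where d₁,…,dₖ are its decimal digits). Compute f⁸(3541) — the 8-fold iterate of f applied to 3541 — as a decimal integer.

145

3541 → 3² + 5² + 4² + 1² = 9 + 25 + 16 + 1 = 51
51 → 5² + 1² = 25 + 1 = 26
26 → 2² + 6² = 4 + 36 = 40
40 → 4² + 0² = 16 + 0 = 16
16 → 1² + 6² = 1 + 36 = 37
37 → 3² + 7² = 9 + 49 = 58
58 → 5² + 8² = 25 + 64 = 89
89 → 8² + 9² = 64 + 81 = 145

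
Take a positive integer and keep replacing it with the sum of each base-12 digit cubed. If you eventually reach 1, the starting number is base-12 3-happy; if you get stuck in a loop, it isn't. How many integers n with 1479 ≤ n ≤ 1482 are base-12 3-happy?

1

1479: 1479 → 1054 → 1370 → 953 → 684 → 793 → 342 → 288 → 8 → 512 → 755 → 1464 → 1008 → 343 → 415 → 1351 → 1136 → 1855 → 1344 → 793  — not base-12 3-happy
1480: 1480 → 1091 → 1890 → 219 → 244 → 577 → 65 → 250 → 1513 → 1217 → 762 → 368 → 736 → 190 → 1028 → 856 → 1520 → 1728 → 1  — base-12 3-happy
1481: 1481 → 1152 → 512 → 755 → 1464 → 1008 → 343 → 415 → 1351 → 1136 → 1855 → 1344 → 793 → 342 → 288 → 8 → 512  — not base-12 3-happy
1482: 1482 → 1243 → 1198 → 1539 → 1539  — not base-12 3-happy
base-12 3-happy: 1480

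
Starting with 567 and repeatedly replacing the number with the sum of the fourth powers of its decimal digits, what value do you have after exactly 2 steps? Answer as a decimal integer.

369

567 → 4322
4322 → 369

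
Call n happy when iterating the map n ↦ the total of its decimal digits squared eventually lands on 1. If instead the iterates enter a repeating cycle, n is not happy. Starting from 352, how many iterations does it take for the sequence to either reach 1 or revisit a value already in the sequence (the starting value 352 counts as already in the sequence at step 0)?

11

352 → 3² + 5² + 2² = 38
38 → 3² + 8² = 73
73 → 7² + 3² = 58
58 → 5² + 8² = 89
89 → 8² + 9² = 145
145 → 1² + 4² + 5² = 42
42 → 4² + 2² = 20
20 → 2² + 0² = 4
4 → 4² = 16
16 → 1² + 6² = 37
37 → 3² + 7² = 58  — 58 repeats.
That took 11 steps.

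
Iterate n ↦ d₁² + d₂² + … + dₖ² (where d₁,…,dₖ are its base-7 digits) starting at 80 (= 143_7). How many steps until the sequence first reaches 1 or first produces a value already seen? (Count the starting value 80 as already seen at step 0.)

80 = (1,4,3)_7 → 1² + 4² + 3² = 1 + 16 + 9 = 26
26 = (3,5)_7 → 3² + 5² = 9 + 25 = 34
34 = (4,6)_7 → 4² + 6² = 16 + 36 = 52
52 = (1,0,3)_7 → 1² + 0² + 3² = 1 + 0 + 9 = 10
10 = (1,3)_7 → 1² + 3² = 1 + 9 = 10  — 10 repeats.
That took 5 steps.

5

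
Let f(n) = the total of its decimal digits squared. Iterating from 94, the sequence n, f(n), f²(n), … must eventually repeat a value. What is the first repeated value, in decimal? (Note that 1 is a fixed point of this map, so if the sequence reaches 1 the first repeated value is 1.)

94 → 9² + 4² = 81 + 16 = 97
97 → 9² + 7² = 81 + 49 = 130
130 → 1² + 3² + 0² = 1 + 9 + 0 = 10
10 → 1² + 0² = 1 + 0 = 1  — reached the fixed point 1.
1 → 1, so 1 is the first repeated value.

1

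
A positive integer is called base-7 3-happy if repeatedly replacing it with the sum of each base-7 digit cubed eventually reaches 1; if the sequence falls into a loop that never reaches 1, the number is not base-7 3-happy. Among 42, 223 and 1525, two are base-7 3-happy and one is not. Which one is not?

42

42: 42 → 216 → 288 → 342 → 648 → 282 → 258 → 342  — repeats 342 (not base-7 3-happy)
223: 223 → 307 → 433 → 343 → 1  — reaches 1 (base-7 3-happy)
1525: 1525 → 307 → 433 → 343 → 1  — reaches 1 (base-7 3-happy)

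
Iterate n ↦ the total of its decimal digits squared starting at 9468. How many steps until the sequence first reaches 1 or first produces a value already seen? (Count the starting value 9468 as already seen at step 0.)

13

9468 → 9² + 4² + 6² + 8² = 81 + 16 + 36 + 64 = 197
197 → 1² + 9² + 7² = 1 + 81 + 49 = 131
131 → 1² + 3² + 1² = 1 + 9 + 1 = 11
11 → 1² + 1² = 1 + 1 = 2
2 → 2² = 4
4 → 4² = 16
16 → 1² + 6² = 1 + 36 = 37
37 → 3² + 7² = 9 + 49 = 58
58 → 5² + 8² = 25 + 64 = 89
89 → 8² + 9² = 64 + 81 = 145
145 → 1² + 4² + 5² = 1 + 16 + 25 = 42
42 → 4² + 2² = 16 + 4 = 20
20 → 2² + 0² = 4 + 0 = 4  — 4 repeats.
That took 13 steps.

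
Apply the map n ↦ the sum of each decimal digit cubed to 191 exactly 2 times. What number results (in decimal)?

191 → 1³ + 9³ + 1³ = 1 + 729 + 1 = 731
731 → 7³ + 3³ + 1³ = 343 + 27 + 1 = 371

371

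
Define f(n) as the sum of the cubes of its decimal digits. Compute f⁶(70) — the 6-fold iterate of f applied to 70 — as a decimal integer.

370

70 → 7³ + 0³ = 343 + 0 = 343
343 → 3³ + 4³ + 3³ = 27 + 64 + 27 = 118
118 → 1³ + 1³ + 8³ = 1 + 1 + 512 = 514
514 → 5³ + 1³ + 4³ = 125 + 1 + 64 = 190
190 → 1³ + 9³ + 0³ = 1 + 729 + 0 = 730
730 → 7³ + 3³ + 0³ = 343 + 27 + 0 = 370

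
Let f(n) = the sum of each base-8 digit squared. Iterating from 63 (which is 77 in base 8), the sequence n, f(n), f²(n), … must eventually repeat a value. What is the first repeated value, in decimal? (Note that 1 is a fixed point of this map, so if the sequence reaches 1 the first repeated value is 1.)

63 = (7,7)_8 → 7² + 7² = 98
98 = (1,4,2)_8 → 1² + 4² + 2² = 21
21 = (2,5)_8 → 2² + 5² = 29
29 = (3,5)_8 → 3² + 5² = 34
34 = (4,2)_8 → 4² + 2² = 20
20 = (2,4)_8 → 2² + 4² = 20  — 20 already appeared earlier.

20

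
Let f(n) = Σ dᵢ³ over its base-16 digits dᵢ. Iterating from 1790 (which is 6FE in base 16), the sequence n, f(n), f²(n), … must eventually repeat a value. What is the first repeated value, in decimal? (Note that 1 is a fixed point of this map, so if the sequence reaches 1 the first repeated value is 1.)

2729

1790 = (6,15,14)_16 → 6³ + 15³ + 14³ = 6335
6335 = (1,8,11,15)_16 → 1³ + 8³ + 11³ + 15³ = 5219
5219 = (1,4,6,3)_16 → 1³ + 4³ + 6³ + 3³ = 308
308 = (1,3,4)_16 → 1³ + 3³ + 4³ = 92
92 = (5,12)_16 → 5³ + 12³ = 1853
1853 = (7,3,13)_16 → 7³ + 3³ + 13³ = 2567
2567 = (10,0,7)_16 → 10³ + 0³ + 7³ = 1343
1343 = (5,3,15)_16 → 5³ + 3³ + 15³ = 3527
3527 = (13,12,7)_16 → 13³ + 12³ + 7³ = 4268
4268 = (1,0,10,12)_16 → 1³ + 0³ + 10³ + 12³ = 2729
2729 = (10,10,9)_16 → 10³ + 10³ + 9³ = 2729  — 2729 already appeared earlier.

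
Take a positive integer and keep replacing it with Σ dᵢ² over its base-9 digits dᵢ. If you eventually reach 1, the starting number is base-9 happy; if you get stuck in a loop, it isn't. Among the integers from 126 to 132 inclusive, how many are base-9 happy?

126: 126 → 26 → 68 → 74 → 68  (repeats 68)
127: 127 → 27 → 9 → 1  (reaches 1)
128: 128 → 30 → 18 → 4 → 16 → 50 → 50  (repeats 50)
129: 129 → 35 → 73 → 65 → 53 → 89 → 65  (repeats 65)
130: 130 → 42 → 52 → 74 → 68 → 74  (repeats 74)
131: 131 → 51 → 61 → 85 → 17 → 65 → 53 → 89 → 65  (repeats 65)
132: 132 → 62 → 100 → 6 → 36 → 16 → 50 → 50  (repeats 50)
base-9 happy: 127

1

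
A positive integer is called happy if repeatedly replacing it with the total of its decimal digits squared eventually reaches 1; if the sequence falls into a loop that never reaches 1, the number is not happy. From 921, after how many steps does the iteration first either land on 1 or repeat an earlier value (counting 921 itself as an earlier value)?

921 → 9² + 2² + 1² = 81 + 4 + 1 = 86
86 → 8² + 6² = 64 + 36 = 100
100 → 1² + 0² + 0² = 1 + 0 + 0 = 1  — reached 1.
That took 3 steps.

3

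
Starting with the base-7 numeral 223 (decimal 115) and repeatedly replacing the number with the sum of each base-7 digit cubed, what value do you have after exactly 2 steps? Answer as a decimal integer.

217

115 = (2,2,3)_7 → 2³ + 2³ + 3³ = 43
43 = (6,1)_7 → 6³ + 1³ = 217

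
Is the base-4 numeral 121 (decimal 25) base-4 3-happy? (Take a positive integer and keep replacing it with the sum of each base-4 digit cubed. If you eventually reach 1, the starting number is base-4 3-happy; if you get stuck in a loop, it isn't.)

base-4 3-happy

25 = (1,2,1)_4 → 1³ + 2³ + 1³ = 10
10 = (2,2)_4 → 2³ + 2³ = 16
16 = (1,0,0)_4 → 1³ + 0³ + 0³ = 1  — reached 1.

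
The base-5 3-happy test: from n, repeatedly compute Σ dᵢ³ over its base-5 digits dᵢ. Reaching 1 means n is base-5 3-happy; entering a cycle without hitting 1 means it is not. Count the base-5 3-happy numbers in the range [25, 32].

25: 25 → 1  — base-5 3-happy
26: 26 → 2 → 8 → 28 → 28  — not base-5 3-happy
27: 27 → 9 → 65 → 35 → 9  — not base-5 3-happy
28: 28 → 28  — not base-5 3-happy
29: 29 → 65 → 35 → 9 → 65  — not base-5 3-happy
30: 30 → 2 → 8 → 28 → 28  — not base-5 3-happy
31: 31 → 3 → 27 → 9 → 65 → 35 → 9  — not base-5 3-happy
32: 32 → 10 → 8 → 28 → 28  — not base-5 3-happy
base-5 3-happy: 25

1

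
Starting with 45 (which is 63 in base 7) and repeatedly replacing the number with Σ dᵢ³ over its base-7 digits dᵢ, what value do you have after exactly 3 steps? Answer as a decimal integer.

45 = (6,3)_7 → 6³ + 3³ = 216 + 27 = 243
243 = (4,6,5)_7 → 4³ + 6³ + 5³ = 64 + 216 + 125 = 405
405 = (1,1,1,6)_7 → 1³ + 1³ + 1³ + 6³ = 1 + 1 + 1 + 216 = 219

219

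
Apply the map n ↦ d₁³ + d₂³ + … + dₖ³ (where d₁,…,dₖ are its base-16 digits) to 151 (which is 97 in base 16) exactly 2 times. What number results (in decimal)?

151 = (9,7)_16 → 9³ + 7³ = 729 + 343 = 1072
1072 = (4,3,0)_16 → 4³ + 3³ + 0³ = 64 + 27 + 0 = 91

91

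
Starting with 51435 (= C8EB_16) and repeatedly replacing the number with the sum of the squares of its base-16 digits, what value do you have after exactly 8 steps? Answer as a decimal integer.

181

51435 = (12,8,14,11)_16 → 12² + 8² + 14² + 11² = 144 + 64 + 196 + 121 = 525
525 = (2,0,13)_16 → 2² + 0² + 13² = 4 + 0 + 169 = 173
173 = (10,13)_16 → 10² + 13² = 100 + 169 = 269
269 = (1,0,13)_16 → 1² + 0² + 13² = 1 + 0 + 169 = 170
170 = (10,10)_16 → 10² + 10² = 100 + 100 = 200
200 = (12,8)_16 → 12² + 8² = 144 + 64 = 208
208 = (13,0)_16 → 13² + 0² = 169 + 0 = 169
169 = (10,9)_16 → 10² + 9² = 100 + 81 = 181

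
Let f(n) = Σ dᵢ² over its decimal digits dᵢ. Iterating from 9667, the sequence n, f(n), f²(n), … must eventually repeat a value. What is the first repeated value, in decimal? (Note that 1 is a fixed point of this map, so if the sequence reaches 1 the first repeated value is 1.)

89

9667 → 9² + 6² + 6² + 7² = 81 + 36 + 36 + 49 = 202
202 → 2² + 0² + 2² = 4 + 0 + 4 = 8
8 → 8² = 64
64 → 6² + 4² = 36 + 16 = 52
52 → 5² + 2² = 25 + 4 = 29
29 → 2² + 9² = 4 + 81 = 85
85 → 8² + 5² = 64 + 25 = 89
89 → 8² + 9² = 64 + 81 = 145
145 → 1² + 4² + 5² = 1 + 16 + 25 = 42
42 → 4² + 2² = 16 + 4 = 20
20 → 2² + 0² = 4 + 0 = 4
4 → 4² = 16
16 → 1² + 6² = 1 + 36 = 37
37 → 3² + 7² = 9 + 49 = 58
58 → 5² + 8² = 25 + 64 = 89  — 89 already appeared earlier.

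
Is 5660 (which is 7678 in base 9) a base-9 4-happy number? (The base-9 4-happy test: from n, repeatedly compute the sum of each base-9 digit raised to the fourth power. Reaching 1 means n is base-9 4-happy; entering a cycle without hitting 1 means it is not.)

not base-9 4-happy

5660 = (7,6,7,8)_9 → 7⁴ + 6⁴ + 7⁴ + 8⁴ = 10194
10194 = (1,4,8,7,6)_9 → 1⁴ + 4⁴ + 8⁴ + 7⁴ + 6⁴ = 8050
8050 = (1,2,0,3,4)_9 → 1⁴ + 2⁴ + 0⁴ + 3⁴ + 4⁴ = 354
354 = (4,3,3)_9 → 4⁴ + 3⁴ + 3⁴ = 418
418 = (5,1,4)_9 → 5⁴ + 1⁴ + 4⁴ = 882
882 = (1,1,8,0)_9 → 1⁴ + 1⁴ + 8⁴ + 0⁴ = 4098
4098 = (5,5,5,3)_9 → 5⁴ + 5⁴ + 5⁴ + 3⁴ = 1956
1956 = (2,6,1,3)_9 → 2⁴ + 6⁴ + 1⁴ + 3⁴ = 1394
1394 = (1,8,1,8)_9 → 1⁴ + 8⁴ + 1⁴ + 8⁴ = 8194
8194 = (1,2,2,1,4)_9 → 1⁴ + 2⁴ + 2⁴ + 1⁴ + 4⁴ = 290
290 = (3,5,2)_9 → 3⁴ + 5⁴ + 2⁴ = 722
722 = (8,8,2)_9 → 8⁴ + 8⁴ + 2⁴ = 8208
8208 = (1,2,2,3,0)_9 → 1⁴ + 2⁴ + 2⁴ + 3⁴ + 0⁴ = 114
114 = (1,3,6)_9 → 1⁴ + 3⁴ + 6⁴ = 1378
1378 = (1,8,0,1)_9 → 1⁴ + 8⁴ + 0⁴ + 1⁴ = 4098  — 4098 already seen; the sequence cycles without reaching 1.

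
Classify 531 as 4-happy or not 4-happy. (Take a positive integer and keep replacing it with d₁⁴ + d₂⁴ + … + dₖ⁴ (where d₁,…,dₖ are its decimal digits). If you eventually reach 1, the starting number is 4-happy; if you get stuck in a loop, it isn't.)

not 4-happy

531 → 5⁴ + 3⁴ + 1⁴ = 707
707 → 7⁴ + 0⁴ + 7⁴ = 4802
4802 → 4⁴ + 8⁴ + 0⁴ + 2⁴ = 4368
4368 → 4⁴ + 3⁴ + 6⁴ + 8⁴ = 5729
5729 → 5⁴ + 7⁴ + 2⁴ + 9⁴ = 9603
9603 → 9⁴ + 6⁴ + 0⁴ + 3⁴ = 7938
7938 → 7⁴ + 9⁴ + 3⁴ + 8⁴ = 13139
13139 → 1⁴ + 3⁴ + 1⁴ + 3⁴ + 9⁴ = 6725
6725 → 6⁴ + 7⁴ + 2⁴ + 5⁴ = 4338
4338 → 4⁴ + 3⁴ + 3⁴ + 8⁴ = 4514
4514 → 4⁴ + 5⁴ + 1⁴ + 4⁴ = 1138
1138 → 1⁴ + 1⁴ + 3⁴ + 8⁴ = 4179
4179 → 4⁴ + 1⁴ + 7⁴ + 9⁴ = 9219
9219 → 9⁴ + 2⁴ + 1⁴ + 9⁴ = 13139  — 13139 already seen; the sequence cycles without reaching 1.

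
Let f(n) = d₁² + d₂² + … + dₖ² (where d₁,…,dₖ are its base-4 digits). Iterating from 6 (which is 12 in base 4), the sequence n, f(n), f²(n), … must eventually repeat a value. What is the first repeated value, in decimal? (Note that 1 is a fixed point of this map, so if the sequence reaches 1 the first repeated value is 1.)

6 = (1,2)_4 → 1² + 2² = 1 + 4 = 5
5 = (1,1)_4 → 1² + 1² = 1 + 1 = 2
2 = (2)_4 → 2² = 4
4 = (1,0)_4 → 1² + 0² = 1 + 0 = 1  — reached the fixed point 1.
1 → 1, so 1 is the first repeated value.

1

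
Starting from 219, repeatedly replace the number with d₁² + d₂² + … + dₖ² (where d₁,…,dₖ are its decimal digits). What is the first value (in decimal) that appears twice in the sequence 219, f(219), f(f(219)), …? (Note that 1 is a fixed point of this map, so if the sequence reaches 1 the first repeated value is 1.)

1

219 → 2² + 1² + 9² = 4 + 1 + 81 = 86
86 → 8² + 6² = 64 + 36 = 100
100 → 1² + 0² + 0² = 1 + 0 + 0 = 1  — reached the fixed point 1.
1 → 1, so 1 is the first repeated value.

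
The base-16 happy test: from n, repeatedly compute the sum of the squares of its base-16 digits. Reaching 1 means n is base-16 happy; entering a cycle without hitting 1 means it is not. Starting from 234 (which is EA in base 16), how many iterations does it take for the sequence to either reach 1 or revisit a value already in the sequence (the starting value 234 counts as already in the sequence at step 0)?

234 = (14,10)_16 → 14² + 10² = 296
296 = (1,2,8)_16 → 1² + 2² + 8² = 69
69 = (4,5)_16 → 4² + 5² = 41
41 = (2,9)_16 → 2² + 9² = 85
85 = (5,5)_16 → 5² + 5² = 50
50 = (3,2)_16 → 3² + 2² = 13
13 = (13)_16 → 13² = 169
169 = (10,9)_16 → 10² + 9² = 181
181 = (11,5)_16 → 11² + 5² = 146
146 = (9,2)_16 → 9² + 2² = 85  — 85 repeats.
That took 10 steps.

10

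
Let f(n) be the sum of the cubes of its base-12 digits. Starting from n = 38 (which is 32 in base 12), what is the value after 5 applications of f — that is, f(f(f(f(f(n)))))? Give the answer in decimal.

1073

38 = (3,2)_12 → 35
35 = (2,11)_12 → 1339
1339 = (9,3,7)_12 → 1099
1099 = (7,7,7)_12 → 1029
1029 = (7,1,9)_12 → 1073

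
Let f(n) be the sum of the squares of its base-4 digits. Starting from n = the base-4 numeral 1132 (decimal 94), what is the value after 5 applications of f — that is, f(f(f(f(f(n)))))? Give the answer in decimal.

4

94 = (1,1,3,2)_4 → 1² + 1² + 3² + 2² = 15
15 = (3,3)_4 → 3² + 3² = 18
18 = (1,0,2)_4 → 1² + 0² + 2² = 5
5 = (1,1)_4 → 1² + 1² = 2
2 = (2)_4 → 2² = 4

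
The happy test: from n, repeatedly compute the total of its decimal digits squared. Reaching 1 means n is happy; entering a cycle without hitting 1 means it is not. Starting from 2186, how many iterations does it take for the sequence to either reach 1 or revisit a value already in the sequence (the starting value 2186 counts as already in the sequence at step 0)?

2186 → 2² + 1² + 8² + 6² = 4 + 1 + 64 + 36 = 105
105 → 1² + 0² + 5² = 1 + 0 + 25 = 26
26 → 2² + 6² = 4 + 36 = 40
40 → 4² + 0² = 16 + 0 = 16
16 → 1² + 6² = 1 + 36 = 37
37 → 3² + 7² = 9 + 49 = 58
58 → 5² + 8² = 25 + 64 = 89
89 → 8² + 9² = 64 + 81 = 145
145 → 1² + 4² + 5² = 1 + 16 + 25 = 42
42 → 4² + 2² = 16 + 4 = 20
20 → 2² + 0² = 4 + 0 = 4
4 → 4² = 16  — 16 repeats.
That took 12 steps.

12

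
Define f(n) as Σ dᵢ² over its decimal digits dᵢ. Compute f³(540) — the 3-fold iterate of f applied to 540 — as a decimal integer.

50

540 → 5² + 4² + 0² = 25 + 16 + 0 = 41
41 → 4² + 1² = 16 + 1 = 17
17 → 1² + 7² = 1 + 49 = 50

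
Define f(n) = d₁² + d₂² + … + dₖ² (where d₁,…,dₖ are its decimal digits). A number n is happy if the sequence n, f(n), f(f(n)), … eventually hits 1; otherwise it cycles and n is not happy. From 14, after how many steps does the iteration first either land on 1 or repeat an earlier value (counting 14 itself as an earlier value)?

14 → 17
17 → 50
50 → 25
25 → 29
29 → 85
85 → 89
89 → 145
145 → 42
42 → 20
20 → 4
4 → 16
16 → 37
37 → 58
58 → 89  — 89 repeats.
That took 14 steps.

14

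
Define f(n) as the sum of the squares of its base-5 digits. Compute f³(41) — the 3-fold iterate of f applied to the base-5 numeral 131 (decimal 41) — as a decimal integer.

41 = (1,3,1)_5 → 11
11 = (2,1)_5 → 5
5 = (1,0)_5 → 1

1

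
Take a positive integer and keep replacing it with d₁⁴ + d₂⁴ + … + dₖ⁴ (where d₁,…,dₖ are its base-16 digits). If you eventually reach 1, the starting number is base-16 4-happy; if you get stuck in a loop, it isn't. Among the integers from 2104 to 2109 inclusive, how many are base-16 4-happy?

3

2104: 2104 → 8273 → 642 → 4128 → 17 → 2 → 16 → 1  (reaches 1)
2105: 2105 → 10738 → 57218 → 83298 → 2194 → 10673 → 21219 → 39138 → 49089 → 86003 → 101588 → 53650 → 35139 → 10994 → 60657 → 109778 → 59314 → 55474 → 47314 → 47314  (repeats 47314)
2106: 2106 → 14177 → 3779 → 59233 → 42114 → 14368 → 4193 → 1298 → 642 → 4128 → 17 → 2 → 16 → 1  (reaches 1)
2107: 2107 → 18818 → 10929 → 24658 → 1937 → 8963 → 178 → 14657 → 6899 → 60707 → 67074 → 1313 → 642 → 4128 → 17 → 2 → 16 → 1  (reaches 1)
2108: 2108 → 24913 → 1923 → 6578 → 21219 → 39138 → 49089 → 86003 → 101588 → 53650 → 35139 → 10994 → 60657 → 109778 → 59314 → 55474 → 47314 → 47314  (repeats 47314)
2109: 2109 → 32738 → 91458 → 2194 → 10673 → 21219 → 39138 → 49089 → 86003 → 101588 → 53650 → 35139 → 10994 → 60657 → 109778 → 59314 → 55474 → 47314 → 47314  (repeats 47314)
base-16 4-happy: 2104, 2106, 2107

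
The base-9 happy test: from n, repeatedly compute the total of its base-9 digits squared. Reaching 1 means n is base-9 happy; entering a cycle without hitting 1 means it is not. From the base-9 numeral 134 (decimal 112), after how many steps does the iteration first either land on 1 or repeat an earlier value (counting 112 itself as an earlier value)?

4

112 = (1,3,4)_9 → 1² + 3² + 4² = 26
26 = (2,8)_9 → 2² + 8² = 68
68 = (7,5)_9 → 7² + 5² = 74
74 = (8,2)_9 → 8² + 2² = 68  — 68 repeats.
That took 4 steps.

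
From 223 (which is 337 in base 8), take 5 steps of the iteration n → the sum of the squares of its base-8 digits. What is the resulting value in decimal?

10

223 = (3,3,7)_8 → 3² + 3² + 7² = 9 + 9 + 49 = 67
67 = (1,0,3)_8 → 1² + 0² + 3² = 1 + 0 + 9 = 10
10 = (1,2)_8 → 1² + 2² = 1 + 4 = 5
5 = (5)_8 → 5² = 25
25 = (3,1)_8 → 3² + 1² = 9 + 1 = 10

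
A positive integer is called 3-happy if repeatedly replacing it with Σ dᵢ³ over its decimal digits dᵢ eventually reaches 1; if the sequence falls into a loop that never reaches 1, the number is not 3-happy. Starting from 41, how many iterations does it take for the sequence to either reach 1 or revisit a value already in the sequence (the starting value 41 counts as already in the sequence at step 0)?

7

41 → 4³ + 1³ = 64 + 1 = 65
65 → 6³ + 5³ = 216 + 125 = 341
341 → 3³ + 4³ + 1³ = 27 + 64 + 1 = 92
92 → 9³ + 2³ = 729 + 8 = 737
737 → 7³ + 3³ + 7³ = 343 + 27 + 343 = 713
713 → 7³ + 1³ + 3³ = 343 + 1 + 27 = 371
371 → 3³ + 7³ + 1³ = 27 + 343 + 1 = 371  — 371 repeats.
That took 7 steps.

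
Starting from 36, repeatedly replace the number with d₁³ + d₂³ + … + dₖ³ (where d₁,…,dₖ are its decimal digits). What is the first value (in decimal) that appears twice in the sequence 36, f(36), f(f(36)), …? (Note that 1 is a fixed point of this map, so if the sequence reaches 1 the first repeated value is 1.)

36 → 3³ + 6³ = 27 + 216 = 243
243 → 2³ + 4³ + 3³ = 8 + 64 + 27 = 99
99 → 9³ + 9³ = 729 + 729 = 1458
1458 → 1³ + 4³ + 5³ + 8³ = 1 + 64 + 125 + 512 = 702
702 → 7³ + 0³ + 2³ = 343 + 0 + 8 = 351
351 → 3³ + 5³ + 1³ = 27 + 125 + 1 = 153
153 → 1³ + 5³ + 3³ = 1 + 125 + 27 = 153  — 153 already appeared earlier.

153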